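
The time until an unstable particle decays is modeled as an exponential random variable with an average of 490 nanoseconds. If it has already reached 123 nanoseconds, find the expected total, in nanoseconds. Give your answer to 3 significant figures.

613

The rate is λ = 1/490 = 0.00204082 per nanosecond.
By memorylessness, E[X | X > 123] = 123 + 1/λ = 123 + 490 = 613 nanoseconds.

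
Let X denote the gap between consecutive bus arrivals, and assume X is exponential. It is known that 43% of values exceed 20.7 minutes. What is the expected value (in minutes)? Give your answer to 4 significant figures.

24.53

e^(−λ·20.7) = 0.43 ⇒ λ = −ln(0.43)/20.7 = 0.0407715.
Mean = 1/λ = 24.5269 minutes.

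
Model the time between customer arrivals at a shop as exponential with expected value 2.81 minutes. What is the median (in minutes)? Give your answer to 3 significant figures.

The rate is λ = 1/2.81 = 0.355872 per minute.
Set 1 − e^(−λt) = 0.5, so t = −ln(0.5)/λ = 0.69315/0.355872 ≈ 1.94774 minutes.

1.95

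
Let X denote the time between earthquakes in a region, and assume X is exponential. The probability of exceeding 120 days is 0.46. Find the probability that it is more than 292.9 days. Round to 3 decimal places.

0.150

e^(−λ·120) = 0.46 ⇒ λ = −ln(0.46)/120 = 0.00647107.
P(X > 292.9) = e^(−0.00647107·292.9) = e^(−1.8954) ≈ 0.150.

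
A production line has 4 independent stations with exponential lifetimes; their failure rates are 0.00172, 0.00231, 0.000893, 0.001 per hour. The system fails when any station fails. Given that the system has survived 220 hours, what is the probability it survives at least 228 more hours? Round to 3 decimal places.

Time to first failure ~ Exp(Σλ) with Σλ = 0.005923.
By memorylessness, P(T > 220+228 | T > 220) = P(T > 228) = e^(−0.005923·228) ≈ 0.259.

0.259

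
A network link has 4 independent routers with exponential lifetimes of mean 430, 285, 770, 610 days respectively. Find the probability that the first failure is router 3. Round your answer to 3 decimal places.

0.148

Rates: λ_i = 1/mean_i → 0.00232558, 0.00350877, 0.0012987, 0.00163934; Σλ = 0.0087724.
P(router 3 first) = λ_3/Σλ = 0.0012987/0.0087724 ≈ 0.148.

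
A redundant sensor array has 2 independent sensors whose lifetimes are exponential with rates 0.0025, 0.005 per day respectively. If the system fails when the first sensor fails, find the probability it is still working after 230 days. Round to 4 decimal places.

The time to first failure is exponential with rate Σλ = 0.0025 + 0.005 = 0.0075.
P(min > 230) = e^(−0.0075·230) = e^(−1.725) ≈ 0.1782.

0.1782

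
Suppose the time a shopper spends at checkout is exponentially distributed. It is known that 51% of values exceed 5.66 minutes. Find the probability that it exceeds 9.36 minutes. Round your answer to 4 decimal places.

0.3284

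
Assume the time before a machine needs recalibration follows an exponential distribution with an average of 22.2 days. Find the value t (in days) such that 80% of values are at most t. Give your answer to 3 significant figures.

35.7

The rate is λ = 1/22.2 = 0.045045 per day.
Set 1 − e^(−λt) = 0.8, so t = −ln(0.2)/λ = 1.6094/0.045045 ≈ 35.7295 days.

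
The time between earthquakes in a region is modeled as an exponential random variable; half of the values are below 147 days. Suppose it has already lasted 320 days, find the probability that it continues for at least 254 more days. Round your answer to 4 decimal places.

For an exponential, median = ln(2)/λ, so λ = ln 2 / 147 = 0.00471529 per day.
The exponential is memoryless, so the remaining time is again Exp(λ): the condition X > 320 is irrelevant.
P(X > 254) = e^(−1.1977) ≈ 0.3019.

0.3019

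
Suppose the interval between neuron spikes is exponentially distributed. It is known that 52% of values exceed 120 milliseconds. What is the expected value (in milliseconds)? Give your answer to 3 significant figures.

e^(−λ·120) = 0.52 ⇒ λ = −ln(0.52)/120 = 0.00544939.
Mean = 1/λ = 183.507 milliseconds.

184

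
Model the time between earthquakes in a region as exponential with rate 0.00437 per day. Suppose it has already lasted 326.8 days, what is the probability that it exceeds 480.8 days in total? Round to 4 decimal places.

0.5102

By the memoryless property, P(X > 326.8+154 | X > 326.8) = P(X > 154).
P(X > 154) = e^(−0.67298) ≈ 0.5102.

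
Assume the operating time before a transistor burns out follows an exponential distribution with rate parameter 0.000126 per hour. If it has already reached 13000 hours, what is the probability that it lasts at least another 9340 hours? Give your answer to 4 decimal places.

0.3083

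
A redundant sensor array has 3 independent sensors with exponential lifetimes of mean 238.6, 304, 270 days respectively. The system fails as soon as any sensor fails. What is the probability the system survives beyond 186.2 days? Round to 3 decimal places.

0.125

The first failure time is exponential with rate Σλ_i = 1/238.6 + 1/304 + 1/270 = 0.0111843 per day.
P(min > 186.2) = e^(−0.0111843·186.2) = e^(−2.0825) ≈ 0.125.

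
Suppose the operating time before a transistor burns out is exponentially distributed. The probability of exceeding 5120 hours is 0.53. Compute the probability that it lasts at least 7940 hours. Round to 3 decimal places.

e^(−λ·5120) = 0.53 ⇒ λ = −ln(0.53)/5120 = 0.000124.
P(X > 7940) = e^(−0.000124·7940) = e^(−0.98456) ≈ 0.374.

0.374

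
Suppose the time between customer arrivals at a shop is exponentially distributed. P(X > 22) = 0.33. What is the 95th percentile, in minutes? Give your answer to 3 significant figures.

59.4

e^(−λ·22) = 0.33 ⇒ λ = −ln(0.33)/22 = 0.0503938.
95th percentile: 1 − e^(−λt) = 0.95, t = −ln(0.05)/λ = 59.4465 minutes.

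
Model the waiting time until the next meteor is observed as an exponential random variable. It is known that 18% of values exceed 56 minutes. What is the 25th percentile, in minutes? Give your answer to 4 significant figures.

e^(−λ·56) = 0.18 ⇒ λ = −ln(0.18)/56 = 0.0306214.
25th percentile: 1 − e^(−λt) = 0.25, t = −ln(0.75)/λ = 9.3948 minutes.

9.395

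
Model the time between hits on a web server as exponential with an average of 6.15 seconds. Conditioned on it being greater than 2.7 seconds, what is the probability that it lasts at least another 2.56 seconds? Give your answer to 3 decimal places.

The rate is λ = 1/6.15 = 0.162602 per second.
P(X > s+t | X > s) = e^(−λ(s+t))/e^(−λs) = e^(−λt), independent of s = 2.7.
P(X > 2.56) = e^(−0.41626) ≈ 0.660.

0.660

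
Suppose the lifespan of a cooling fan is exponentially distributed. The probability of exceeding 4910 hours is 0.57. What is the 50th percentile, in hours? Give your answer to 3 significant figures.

e^(−λ·4910) = 0.57 ⇒ λ = −ln(0.57)/4910 = 0.000114485.
50th percentile: 1 − e^(−λt) = 0.5, t = −ln(0.5)/λ = 6054.51 hours.

6050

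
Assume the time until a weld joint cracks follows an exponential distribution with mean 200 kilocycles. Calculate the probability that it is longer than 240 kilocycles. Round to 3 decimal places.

The rate is λ = 1/200 = 0.005 per kilocycle.
P(X > 240) = e^(−λ·240) = e^(−1.2) ≈ 0.301.

0.301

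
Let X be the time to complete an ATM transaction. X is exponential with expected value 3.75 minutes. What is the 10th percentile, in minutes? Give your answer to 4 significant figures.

0.3951

The rate is λ = 1/3.75 = 0.266667 per minute.
Set 1 − e^(−λt) = 0.1, so t = −ln(0.9)/λ = 0.10536/0.266667 ≈ 0.395102 minutes.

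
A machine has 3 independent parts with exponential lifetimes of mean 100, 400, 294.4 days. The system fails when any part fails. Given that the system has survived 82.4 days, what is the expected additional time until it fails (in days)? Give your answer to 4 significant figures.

62.91

First-failure rate Σλ = 1/100 + 1/400 + 1/294.4 = 0.0158967.
By memorylessness the expected residual is 1/Σλ = 62.906 days, regardless of the 82.4 already elapsed.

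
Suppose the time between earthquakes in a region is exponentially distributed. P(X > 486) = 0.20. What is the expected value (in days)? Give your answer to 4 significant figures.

302.0

e^(−λ·486) = 0.20 ⇒ λ = −ln(0.20)/486 = 0.0033116.
Mean = 1/λ = 301.969 days.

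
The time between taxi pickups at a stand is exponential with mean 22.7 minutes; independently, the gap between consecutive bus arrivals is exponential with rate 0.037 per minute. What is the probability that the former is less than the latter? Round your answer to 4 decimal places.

λ_1 = 1/22.7 = 0.0440529, λ_2 = 0.037.
For independent exponentials, P(the former < the latter) = λ_1/(λ_1+λ_2) = 0.0440529/0.0810529 ≈ 0.5435.

0.5435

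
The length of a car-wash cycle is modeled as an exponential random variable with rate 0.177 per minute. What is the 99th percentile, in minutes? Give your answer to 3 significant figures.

26.0

Set 1 − e^(−λt) = 0.99, so t = −ln(0.01)/λ = 4.6052/0.177 ≈ 26.0179 minutes.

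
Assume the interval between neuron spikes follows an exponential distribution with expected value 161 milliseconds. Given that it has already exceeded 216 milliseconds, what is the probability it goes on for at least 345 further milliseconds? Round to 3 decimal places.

The rate is λ = 1/161 = 0.00621118 per millisecond.
P(X > s+t | X > s) = e^(−λ(s+t))/e^(−λs) = e^(−λt), independent of s = 216.
P(X > 345) = e^(−2.1429) ≈ 0.117.

0.117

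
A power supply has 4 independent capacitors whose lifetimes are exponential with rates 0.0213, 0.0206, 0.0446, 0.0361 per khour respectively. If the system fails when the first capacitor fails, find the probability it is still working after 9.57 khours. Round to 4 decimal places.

The time to first failure is exponential with rate Σλ = 0.0213 + 0.0206 + 0.0446 + 0.0361 = 0.1226.
P(min > 9.57) = e^(−0.1226·9.57) = e^(−1.1733) ≈ 0.3093.

0.3093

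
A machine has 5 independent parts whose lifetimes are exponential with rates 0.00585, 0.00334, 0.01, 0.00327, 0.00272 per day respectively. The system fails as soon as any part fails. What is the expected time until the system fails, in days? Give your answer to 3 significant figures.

The time to first failure is exponential with rate Σλ = 0.00585 + 0.00334 + 0.01 + 0.00327 + 0.00272 = 0.02518.
E[min] = 1/Σλ = 1/0.02518 = 39.7141 days.

39.7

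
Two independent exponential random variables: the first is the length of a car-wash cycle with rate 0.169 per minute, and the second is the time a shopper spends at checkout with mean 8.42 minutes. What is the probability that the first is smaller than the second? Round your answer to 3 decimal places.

0.587

λ_1 = 0.169, λ_2 = 1/8.42 = 0.118765.
For independent exponentials, P(the first < the second) = λ_1/(λ_1+λ_2) = 0.169/0.287765 ≈ 0.587.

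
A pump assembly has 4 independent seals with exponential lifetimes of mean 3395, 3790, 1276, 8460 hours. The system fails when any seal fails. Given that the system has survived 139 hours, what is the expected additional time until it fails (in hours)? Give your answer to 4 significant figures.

684.8

First-failure rate Σλ = 1/3395 + 1/3790 + 1/1276 + 1/8460 = 0.00146031.
By memorylessness the expected residual is 1/Σλ = 684.788 hours, regardless of the 139 already elapsed.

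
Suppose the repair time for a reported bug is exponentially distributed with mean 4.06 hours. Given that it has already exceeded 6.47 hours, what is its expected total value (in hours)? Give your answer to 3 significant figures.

The rate is λ = 1/4.06 = 0.246305 per hour.
By memorylessness, E[X | X > 6.47] = 6.47 + 1/λ = 6.47 + 4.06 = 10.53 hours.

10.5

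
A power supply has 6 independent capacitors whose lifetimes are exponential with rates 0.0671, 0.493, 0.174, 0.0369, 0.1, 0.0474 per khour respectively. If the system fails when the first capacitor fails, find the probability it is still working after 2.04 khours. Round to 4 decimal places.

0.1536

The time to first failure is exponential with rate Σλ = 0.0671 + 0.493 + 0.174 + 0.0369 + 0.1 + 0.0474 = 0.9184.
P(min > 2.04) = e^(−0.9184·2.04) = e^(−1.8735) ≈ 0.1536.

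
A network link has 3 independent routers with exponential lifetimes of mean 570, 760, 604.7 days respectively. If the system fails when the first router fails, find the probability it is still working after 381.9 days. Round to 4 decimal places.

0.1646

The first failure time is exponential with rate Σλ_i = 1/570 + 1/760 + 1/604.7 = 0.00472389 per day.
P(min > 381.9) = e^(−0.00472389·381.9) = e^(−1.8041) ≈ 0.1646.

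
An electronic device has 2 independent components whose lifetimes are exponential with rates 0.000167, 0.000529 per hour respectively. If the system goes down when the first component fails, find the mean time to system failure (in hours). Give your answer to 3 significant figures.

1440

The time to first failure is exponential with rate Σλ = 0.000167 + 0.000529 = 0.000696.
E[min] = 1/Σλ = 1/0.000696 = 1436.78 hours.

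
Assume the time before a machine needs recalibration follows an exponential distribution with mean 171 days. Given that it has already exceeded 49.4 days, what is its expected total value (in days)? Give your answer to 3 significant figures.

The rate is λ = 1/171 = 0.00584795 per day.
By memorylessness, E[X | X > 49.4] = 49.4 + 1/λ = 49.4 + 171 = 220.4 days.

220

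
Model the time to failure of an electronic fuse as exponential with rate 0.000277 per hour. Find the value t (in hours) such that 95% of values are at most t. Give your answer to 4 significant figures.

Set 1 − e^(−λt) = 0.95, so t = −ln(0.05)/λ = 2.9957/0.000277 ≈ 10814.9 hours.

10810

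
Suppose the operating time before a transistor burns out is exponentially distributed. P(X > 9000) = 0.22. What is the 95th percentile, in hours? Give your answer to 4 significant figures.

e^(−λ·9000) = 0.22 ⇒ λ = −ln(0.22)/9000 = 0.000168236.
95th percentile: 1 − e^(−λt) = 0.95, t = −ln(0.05)/λ = 17806.7 hours.

17810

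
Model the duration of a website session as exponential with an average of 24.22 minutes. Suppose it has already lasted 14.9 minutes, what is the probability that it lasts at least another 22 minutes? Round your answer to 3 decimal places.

The rate is λ = 1/24.22 = 0.0412882 per minute.
The exponential is memoryless, so the remaining time is again Exp(λ): the condition X > 14.9 is irrelevant.
P(X > 22) = e^(−0.90834) ≈ 0.403.

0.403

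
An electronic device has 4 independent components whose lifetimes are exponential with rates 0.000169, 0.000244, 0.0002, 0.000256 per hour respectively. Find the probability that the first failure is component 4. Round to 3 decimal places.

0.295

The time to first failure is exponential with rate Σλ = 0.000169 + 0.000244 + 0.0002 + 0.000256 = 0.000869.
P(component 4 first) = λ_4/Σλ = 0.000256/0.000869 ≈ 0.295.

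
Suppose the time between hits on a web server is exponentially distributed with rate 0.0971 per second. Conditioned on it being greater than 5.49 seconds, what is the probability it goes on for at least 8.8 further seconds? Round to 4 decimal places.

0.4255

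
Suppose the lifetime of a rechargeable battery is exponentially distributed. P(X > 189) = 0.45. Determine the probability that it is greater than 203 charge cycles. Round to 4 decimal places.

e^(−λ·189) = 0.45 ⇒ λ = −ln(0.45)/189 = 0.00422491.
P(X > 203) = e^(−0.00422491·203) = e^(−0.85766) ≈ 0.4242.

0.4242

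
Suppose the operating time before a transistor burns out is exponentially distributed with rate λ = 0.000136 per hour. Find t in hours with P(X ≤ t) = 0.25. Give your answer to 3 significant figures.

Set 1 − e^(−λt) = 0.25, so t = −ln(0.75)/λ = 0.28768/0.000136 ≈ 2115.31 hours.

2120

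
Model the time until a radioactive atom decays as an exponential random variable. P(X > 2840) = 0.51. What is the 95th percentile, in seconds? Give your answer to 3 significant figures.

12600

e^(−λ·2840) = 0.51 ⇒ λ = −ln(0.51)/2840 = 0.000237093.
95th percentile: 1 − e^(−λt) = 0.95, t = −ln(0.05)/λ = 12635.3 seconds.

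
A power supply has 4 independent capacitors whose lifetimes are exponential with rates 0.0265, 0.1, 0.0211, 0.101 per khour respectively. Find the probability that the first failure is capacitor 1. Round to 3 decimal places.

The time to first failure is exponential with rate Σλ = 0.0265 + 0.1 + 0.0211 + 0.101 = 0.2486.
P(capacitor 1 first) = λ_1/Σλ = 0.0265/0.2486 ≈ 0.107.

0.107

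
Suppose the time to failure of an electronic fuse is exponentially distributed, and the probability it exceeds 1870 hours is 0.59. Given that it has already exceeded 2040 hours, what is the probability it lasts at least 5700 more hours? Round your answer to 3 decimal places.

From e^(−λ·1870) = 0.59, λ = −ln(0.59)/1870 = 0.000282157.
Memoryless: P(X > 2040+5700 | X > 2040) = P(X > 5700) = e^(−0.000282157·5700) ≈ 0.200.

0.200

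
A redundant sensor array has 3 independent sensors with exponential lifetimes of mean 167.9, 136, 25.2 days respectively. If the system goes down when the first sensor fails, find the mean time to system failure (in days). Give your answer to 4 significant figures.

18.87

The first failure time is exponential with rate Σλ_i = 1/167.9 + 1/136 + 1/25.2 = 0.0529914 per day.
E[min] = 1/Σλ = 1/0.0529914 = 18.871 days.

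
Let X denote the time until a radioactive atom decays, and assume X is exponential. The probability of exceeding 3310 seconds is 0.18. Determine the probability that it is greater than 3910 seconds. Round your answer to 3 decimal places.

e^(−λ·3310) = 0.18 ⇒ λ = −ln(0.18)/3310 = 0.000518066.
P(X > 3910) = e^(−0.000518066·3910) = e^(−2.0256) ≈ 0.132.

0.132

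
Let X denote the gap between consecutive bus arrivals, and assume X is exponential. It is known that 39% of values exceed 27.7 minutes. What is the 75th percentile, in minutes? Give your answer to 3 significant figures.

40.8

e^(−λ·27.7) = 0.39 ⇒ λ = −ln(0.39)/27.7 = 0.0339931.
75th percentile: 1 − e^(−λt) = 0.75, t = −ln(0.25)/λ = 40.7817 minutes.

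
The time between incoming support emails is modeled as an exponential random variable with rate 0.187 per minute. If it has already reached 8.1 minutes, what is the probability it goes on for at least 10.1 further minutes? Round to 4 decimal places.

0.1513

P(X > s+t | X > s) = e^(−λ(s+t))/e^(−λs) = e^(−λt), independent of s = 8.1.
P(X > 10.1) = e^(−1.8887) ≈ 0.1513.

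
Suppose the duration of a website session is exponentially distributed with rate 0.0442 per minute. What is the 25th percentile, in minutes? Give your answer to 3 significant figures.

6.51

Set 1 − e^(−λt) = 0.25, so t = −ln(0.75)/λ = 0.28768/0.0442 ≈ 6.50864 minutes.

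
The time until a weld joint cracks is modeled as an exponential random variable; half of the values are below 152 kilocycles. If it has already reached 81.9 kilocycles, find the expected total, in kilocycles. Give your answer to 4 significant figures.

For an exponential, median = ln(2)/λ, so λ = ln 2 / 152 = 0.00456018 per kilocycle.
By memorylessness, E[X | X > 81.9] = 81.9 + 1/λ = 81.9 + 219.29 = 301.19 kilocycles.

301.2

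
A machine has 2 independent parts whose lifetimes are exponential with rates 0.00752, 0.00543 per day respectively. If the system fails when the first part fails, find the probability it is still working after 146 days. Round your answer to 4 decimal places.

0.1510

The time to first failure is exponential with rate Σλ = 0.00752 + 0.00543 = 0.01295.
P(min > 146) = e^(−0.01295·146) = e^(−1.8907) ≈ 0.1510.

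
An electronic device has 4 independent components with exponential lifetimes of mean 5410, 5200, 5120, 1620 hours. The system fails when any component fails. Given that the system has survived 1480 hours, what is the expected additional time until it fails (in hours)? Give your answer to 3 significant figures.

841

First-failure rate Σλ = 1/5410 + 1/5200 + 1/5120 + 1/1620 = 0.00118975.
By memorylessness the expected residual is 1/Σλ = 840.515 hours, regardless of the 1480 already elapsed.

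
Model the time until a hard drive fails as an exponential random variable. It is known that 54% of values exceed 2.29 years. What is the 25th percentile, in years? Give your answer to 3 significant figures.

e^(−λ·2.29) = 0.54 ⇒ λ = −ln(0.54)/2.29 = 0.269077.
25th percentile: 1 − e^(−λt) = 0.25, t = −ln(0.75)/λ = 1.06914 years.

1.07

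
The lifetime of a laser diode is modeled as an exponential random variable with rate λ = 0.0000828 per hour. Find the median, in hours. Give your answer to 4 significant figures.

8371

Set 1 − e^(−λt) = 0.5, so t = −ln(0.5)/λ = 0.69315/0.0000828 ≈ 8371.34 hours.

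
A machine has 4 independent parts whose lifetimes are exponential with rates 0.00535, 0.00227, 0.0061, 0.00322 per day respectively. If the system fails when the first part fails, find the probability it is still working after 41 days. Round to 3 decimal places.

0.499

The time to first failure is exponential with rate Σλ = 0.00535 + 0.00227 + 0.0061 + 0.00322 = 0.01694.
P(min > 41) = e^(−0.01694·41) = e^(−0.69454) ≈ 0.499.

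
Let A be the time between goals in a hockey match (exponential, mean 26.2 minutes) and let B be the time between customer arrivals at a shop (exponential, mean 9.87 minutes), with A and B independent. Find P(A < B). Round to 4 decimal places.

0.2736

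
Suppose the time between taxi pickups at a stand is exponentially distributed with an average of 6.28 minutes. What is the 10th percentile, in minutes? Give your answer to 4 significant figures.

0.6617

The rate is λ = 1/6.28 = 0.159236 per minute.
Set 1 − e^(−λt) = 0.1, so t = −ln(0.9)/λ = 0.10536/0.159236 ≈ 0.661664 minutes.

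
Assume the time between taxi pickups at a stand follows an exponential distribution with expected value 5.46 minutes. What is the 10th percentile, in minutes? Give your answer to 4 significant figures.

The rate is λ = 1/5.46 = 0.18315 per minute.
Set 1 − e^(−λt) = 0.1, so t = −ln(0.9)/λ = 0.10536/0.18315 ≈ 0.575268 minutes.

0.5753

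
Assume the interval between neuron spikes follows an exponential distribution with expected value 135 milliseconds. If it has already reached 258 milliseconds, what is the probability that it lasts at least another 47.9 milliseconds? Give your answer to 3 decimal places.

0.701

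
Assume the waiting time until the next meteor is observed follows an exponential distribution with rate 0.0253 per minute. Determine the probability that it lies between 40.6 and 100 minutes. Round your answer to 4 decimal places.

0.2784

P(40.6 < X < 100) = e^(−λ·40.6) − e^(−λ·100) = 0.35802 − 0.07966 ≈ 0.2784.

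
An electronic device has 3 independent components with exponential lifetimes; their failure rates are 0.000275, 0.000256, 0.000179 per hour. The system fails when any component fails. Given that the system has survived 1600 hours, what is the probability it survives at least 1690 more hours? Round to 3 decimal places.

Time to first failure ~ Exp(Σλ) with Σλ = 0.00071.
By memorylessness, P(T > 1600+1690 | T > 1600) = P(T > 1690) = e^(−0.00071·1690) ≈ 0.301.

0.301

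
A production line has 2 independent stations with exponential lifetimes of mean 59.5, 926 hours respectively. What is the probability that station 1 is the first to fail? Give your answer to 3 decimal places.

0.940

Rates: λ_i = 1/mean_i → 0.0168067, 0.00107991; Σλ = 0.0178866.
P(station 1 first) = λ_1/Σλ = 0.0168067/0.0178866 ≈ 0.940.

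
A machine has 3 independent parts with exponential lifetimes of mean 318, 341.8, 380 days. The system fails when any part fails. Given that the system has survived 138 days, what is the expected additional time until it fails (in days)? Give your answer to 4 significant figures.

114.9

First-failure rate Σλ = 1/318 + 1/341.8 + 1/380 = 0.00870192.
By memorylessness the expected residual is 1/Σλ = 114.917 days, regardless of the 138 already elapsed.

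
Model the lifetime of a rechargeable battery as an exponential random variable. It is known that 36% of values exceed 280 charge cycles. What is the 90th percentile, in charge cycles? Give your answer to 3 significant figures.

631

e^(−λ·280) = 0.36 ⇒ λ = −ln(0.36)/280 = 0.00364875.
90th percentile: 1 − e^(−λt) = 0.9, t = −ln(0.1)/λ = 631.061 charge cycles.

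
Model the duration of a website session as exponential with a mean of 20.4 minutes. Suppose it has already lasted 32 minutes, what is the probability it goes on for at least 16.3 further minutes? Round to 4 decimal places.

0.4498

The rate is λ = 1/20.4 = 0.0490196 per minute.
By the memoryless property, P(X > 32+16.3 | X > 32) = P(X > 16.3).
P(X > 16.3) = e^(−0.79902) ≈ 0.4498.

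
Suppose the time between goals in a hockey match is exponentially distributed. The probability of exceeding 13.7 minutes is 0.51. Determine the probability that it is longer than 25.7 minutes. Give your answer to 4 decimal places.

0.2828

e^(−λ·13.7) = 0.51 ⇒ λ = −ln(0.51)/13.7 = 0.0491492.
P(X > 25.7) = e^(−0.0491492·25.7) = e^(−1.2631) ≈ 0.2828.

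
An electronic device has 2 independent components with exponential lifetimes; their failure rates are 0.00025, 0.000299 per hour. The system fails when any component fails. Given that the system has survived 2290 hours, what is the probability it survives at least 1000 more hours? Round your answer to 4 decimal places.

Time to first failure ~ Exp(Σλ) with Σλ = 0.000549.
By memorylessness, P(T > 2290+1000 | T > 2290) = P(T > 1000) = e^(−0.000549·1000) ≈ 0.5775.

0.5775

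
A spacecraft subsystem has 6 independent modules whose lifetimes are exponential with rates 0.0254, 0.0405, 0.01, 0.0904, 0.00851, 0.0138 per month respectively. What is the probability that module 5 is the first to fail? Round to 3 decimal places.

0.045

The time to first failure is exponential with rate Σλ = 0.0254 + 0.0405 + 0.01 + 0.0904 + 0.00851 + 0.0138 = 0.18861.
P(module 5 first) = λ_5/Σλ = 0.00851/0.18861 ≈ 0.045.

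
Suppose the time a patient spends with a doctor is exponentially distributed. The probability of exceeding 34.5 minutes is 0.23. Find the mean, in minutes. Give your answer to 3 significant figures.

e^(−λ·34.5) = 0.23 ⇒ λ = −ln(0.23)/34.5 = 0.0425993.
Mean = 1/λ = 23.4746 minutes.

23.5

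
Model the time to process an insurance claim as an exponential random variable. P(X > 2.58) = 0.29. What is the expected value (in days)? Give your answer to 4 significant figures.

e^(−λ·2.58) = 0.29 ⇒ λ = −ln(0.29)/2.58 = 0.479796.
Mean = 1/λ = 2.08422 days.

2.084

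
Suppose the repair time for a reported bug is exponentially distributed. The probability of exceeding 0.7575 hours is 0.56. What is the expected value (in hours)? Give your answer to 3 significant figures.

e^(−λ·0.7575) = 0.56 ⇒ λ = −ln(0.56)/0.7575 = 0.765437.
Mean = 1/λ = 1.30644 hours.

1.31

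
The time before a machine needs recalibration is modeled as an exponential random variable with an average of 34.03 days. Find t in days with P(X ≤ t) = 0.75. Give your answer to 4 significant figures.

47.18

The rate is λ = 1/34.03 = 0.0293858 per day.
Set 1 − e^(−λt) = 0.75, so t = −ln(0.25)/λ = 1.3863/0.0293858 ≈ 47.1756 days.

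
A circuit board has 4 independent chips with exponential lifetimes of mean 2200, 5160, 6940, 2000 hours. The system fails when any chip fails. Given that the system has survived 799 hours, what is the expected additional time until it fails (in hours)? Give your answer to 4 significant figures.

First-failure rate Σλ = 1/2200 + 1/5160 + 1/6940 + 1/2000 = 0.00129244.
By memorylessness the expected residual is 1/Σλ = 773.733 hours, regardless of the 799 already elapsed.

773.7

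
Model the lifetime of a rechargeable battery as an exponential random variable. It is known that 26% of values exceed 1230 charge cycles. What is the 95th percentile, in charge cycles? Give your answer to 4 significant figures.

2735

e^(−λ·1230) = 0.26 ⇒ λ = −ln(0.26)/1230 = 0.00109518.
95th percentile: 1 − e^(−λt) = 0.95, t = −ln(0.05)/λ = 2735.37 charge cycles.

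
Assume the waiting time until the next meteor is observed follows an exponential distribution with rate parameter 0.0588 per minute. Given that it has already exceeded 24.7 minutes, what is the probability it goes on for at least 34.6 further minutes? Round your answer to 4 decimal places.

0.1307

By the memoryless property, P(X > 24.7+34.6 | X > 24.7) = P(X > 34.6).
P(X > 34.6) = e^(−2.0345) ≈ 0.1307.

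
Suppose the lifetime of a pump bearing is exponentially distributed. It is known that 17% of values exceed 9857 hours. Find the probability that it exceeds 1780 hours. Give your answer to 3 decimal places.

e^(−λ·9857) = 0.17 ⇒ λ = −ln(0.17)/9857 = 0.000179766.
P(X > 1780) = e^(−0.000179766·1780) = e^(−0.31998) ≈ 0.726.

0.726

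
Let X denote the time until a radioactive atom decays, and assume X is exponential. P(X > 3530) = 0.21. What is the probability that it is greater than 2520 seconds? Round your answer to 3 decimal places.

e^(−λ·3530) = 0.21 ⇒ λ = −ln(0.21)/3530 = 0.00044211.
P(X > 2520) = e^(−0.00044211·2520) = e^(−1.1141) ≈ 0.328.

0.328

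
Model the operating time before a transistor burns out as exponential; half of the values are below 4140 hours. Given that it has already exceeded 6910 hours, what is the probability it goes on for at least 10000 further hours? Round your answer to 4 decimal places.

For an exponential, median = ln(2)/λ, so λ = ln 2 / 4140 = 0.000167427 per hour.
By the memoryless property, P(X > 6910+10000 | X > 6910) = P(X > 10000).
P(X > 10000) = e^(−1.6743) ≈ 0.1874.

0.1874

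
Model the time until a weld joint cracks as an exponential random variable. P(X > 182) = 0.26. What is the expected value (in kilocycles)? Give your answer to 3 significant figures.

135

e^(−λ·182) = 0.26 ⇒ λ = −ln(0.26)/182 = 0.0074015.
Mean = 1/λ = 135.108 kilocycles.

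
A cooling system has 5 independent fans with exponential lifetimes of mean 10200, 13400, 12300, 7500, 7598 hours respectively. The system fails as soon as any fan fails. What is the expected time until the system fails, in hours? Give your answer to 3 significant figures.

1930

The first failure time is exponential with rate Σλ_i = 1/10200 + 1/13400 + 1/12300 + 1/7500 + 1/7598 = 0.000518914 per hour.
E[min] = 1/Σλ = 1/0.000518914 = 1927.1 hours.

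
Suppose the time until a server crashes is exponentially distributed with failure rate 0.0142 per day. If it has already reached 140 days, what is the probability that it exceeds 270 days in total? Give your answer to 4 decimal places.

P(X > s+t | X > s) = e^(−λ(s+t))/e^(−λs) = e^(−λt), independent of s = 140.
P(X > 130) = e^(−1.846) ≈ 0.1579.

0.1579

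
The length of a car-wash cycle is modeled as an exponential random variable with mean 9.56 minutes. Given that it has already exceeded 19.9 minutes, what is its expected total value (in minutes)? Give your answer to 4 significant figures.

The rate is λ = 1/9.56 = 0.104603 per minute.
By memorylessness, E[X | X > 19.9] = 19.9 + 1/λ = 19.9 + 9.56 = 29.46 minutes.

29.46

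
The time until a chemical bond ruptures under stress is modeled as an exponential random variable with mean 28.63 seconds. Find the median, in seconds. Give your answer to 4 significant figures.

The rate is λ = 1/28.63 = 0.0349284 per second.
Set 1 − e^(−λt) = 0.5, so t = −ln(0.5)/λ = 0.69315/0.0349284 ≈ 19.8448 seconds.

19.84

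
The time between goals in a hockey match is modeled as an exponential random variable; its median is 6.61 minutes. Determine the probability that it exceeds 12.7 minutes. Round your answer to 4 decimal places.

For an exponential, median = ln(2)/λ, so λ = ln 2 / 6.61 = 0.104863 per minute.
P(X > 12.7) = e^(−λ·12.7) = e^(−1.3318) ≈ 0.2640.

0.2640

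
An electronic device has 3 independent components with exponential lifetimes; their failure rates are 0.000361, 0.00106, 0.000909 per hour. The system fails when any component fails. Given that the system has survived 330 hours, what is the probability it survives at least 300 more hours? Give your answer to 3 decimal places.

Time to first failure ~ Exp(Σλ) with Σλ = 0.00233.
By memorylessness, P(T > 330+300 | T > 330) = P(T > 300) = e^(−0.00233·300) ≈ 0.497.

0.497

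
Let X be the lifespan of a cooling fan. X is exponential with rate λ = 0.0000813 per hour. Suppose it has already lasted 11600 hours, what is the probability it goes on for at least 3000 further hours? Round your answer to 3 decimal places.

0.784

The exponential is memoryless, so the remaining time is again Exp(λ): the condition X > 11600 is irrelevant.
P(X > 3000) = e^(−0.2439) ≈ 0.784.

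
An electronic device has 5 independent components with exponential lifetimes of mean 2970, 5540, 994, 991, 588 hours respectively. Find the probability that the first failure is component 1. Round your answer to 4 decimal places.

Rates: λ_i = 1/mean_i → 0.0003367, 0.000180505, 0.00100604, 0.00100908, 0.00170068; Σλ = 0.004233.
P(component 1 first) = λ_1/Σλ = 0.0003367/0.004233 ≈ 0.0795.

0.0795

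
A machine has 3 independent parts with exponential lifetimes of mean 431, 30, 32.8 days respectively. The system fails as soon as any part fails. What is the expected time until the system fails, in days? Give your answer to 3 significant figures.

The first failure time is exponential with rate Σλ_i = 1/431 + 1/30 + 1/32.8 = 0.0661413 per day.
E[min] = 1/Σλ = 1/0.0661413 = 15.1191 days.

15.1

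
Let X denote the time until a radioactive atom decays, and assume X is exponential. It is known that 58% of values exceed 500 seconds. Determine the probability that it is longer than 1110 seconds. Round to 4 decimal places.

e^(−λ·500) = 0.58 ⇒ λ = −ln(0.58)/500 = 0.00108945.
P(X > 1110) = e^(−0.00108945·1110) = e^(−1.2093) ≈ 0.2984.

0.2984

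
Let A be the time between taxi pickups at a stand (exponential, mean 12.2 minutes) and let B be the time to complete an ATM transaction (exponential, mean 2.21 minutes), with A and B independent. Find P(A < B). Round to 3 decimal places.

0.153

λ_1 = 1/12.2 = 0.0819672, λ_2 = 1/2.21 = 0.452489.
For independent exponentials, P(A < B) = λ_1/(λ_1+λ_2) = 0.0819672/0.534456 ≈ 0.153.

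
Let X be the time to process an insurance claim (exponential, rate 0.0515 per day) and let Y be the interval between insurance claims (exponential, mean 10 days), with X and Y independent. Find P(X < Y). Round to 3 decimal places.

λ_1 = 0.0515, λ_2 = 1/10 = 0.1.
For independent exponentials, P(X < Y) = λ_1/(λ_1+λ_2) = 0.0515/0.1515 ≈ 0.340.

0.340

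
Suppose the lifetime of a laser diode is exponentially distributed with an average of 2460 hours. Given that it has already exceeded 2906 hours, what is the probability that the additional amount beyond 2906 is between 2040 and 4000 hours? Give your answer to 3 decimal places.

The rate is λ = 1/2460 = 0.000406504 per hour.
Memoryless: the residual past 2906 is again Exp(λ).
P(2040 < residual < 4000) = e^(−λ·2040) − e^(−λ·4000) = 0.43637 − 0.19671 ≈ 0.240.

0.240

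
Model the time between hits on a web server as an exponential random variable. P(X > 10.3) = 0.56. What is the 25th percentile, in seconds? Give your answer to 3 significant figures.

5.11

e^(−λ·10.3) = 0.56 ⇒ λ = −ln(0.56)/10.3 = 0.0562931.
25th percentile: 1 − e^(−λt) = 0.25, t = −ln(0.75)/λ = 5.11044 seconds.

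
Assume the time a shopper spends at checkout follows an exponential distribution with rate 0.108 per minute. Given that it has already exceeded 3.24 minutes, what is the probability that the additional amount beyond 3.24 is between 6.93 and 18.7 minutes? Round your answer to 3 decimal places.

Memoryless: the residual past 3.24 is again Exp(λ).
P(6.93 < residual < 18.7) = e^(−λ·6.93) − e^(−λ·18.7) = 0.47310 − 0.13271 ≈ 0.340.

0.340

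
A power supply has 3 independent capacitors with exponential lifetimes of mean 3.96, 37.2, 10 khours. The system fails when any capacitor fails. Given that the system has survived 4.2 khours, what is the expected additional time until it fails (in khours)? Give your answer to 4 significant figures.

2.636

First-failure rate Σλ = 1/3.96 + 1/37.2 + 1/10 = 0.379407.
By memorylessness the expected residual is 1/Σλ = 2.63569 khours, regardless of the 4.2 already elapsed.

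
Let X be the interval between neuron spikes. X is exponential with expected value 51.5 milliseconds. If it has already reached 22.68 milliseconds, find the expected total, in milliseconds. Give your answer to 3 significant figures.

The rate is λ = 1/51.5 = 0.0194175 per millisecond.
By memorylessness, E[X | X > 22.68] = 22.68 + 1/λ = 22.68 + 51.5 = 74.18 milliseconds.

74.2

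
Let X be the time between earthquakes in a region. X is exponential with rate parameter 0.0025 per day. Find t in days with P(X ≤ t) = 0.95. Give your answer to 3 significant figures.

1200

Set 1 − e^(−λt) = 0.95, so t = −ln(0.05)/λ = 2.9957/0.0025 ≈ 1198.29 days.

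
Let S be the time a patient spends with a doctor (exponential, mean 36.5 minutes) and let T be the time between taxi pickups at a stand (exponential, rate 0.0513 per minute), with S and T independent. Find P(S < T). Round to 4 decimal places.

λ_1 = 1/36.5 = 0.0273973, λ_2 = 0.0513.
For independent exponentials, P(S < T) = λ_1/(λ_1+λ_2) = 0.0273973/0.0786973 ≈ 0.3481.

0.3481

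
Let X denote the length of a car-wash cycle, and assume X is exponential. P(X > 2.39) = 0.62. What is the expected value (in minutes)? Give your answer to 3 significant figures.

5.00

e^(−λ·2.39) = 0.62 ⇒ λ = −ln(0.62)/2.39 = 0.200015.
Mean = 1/λ = 4.99963 minutes.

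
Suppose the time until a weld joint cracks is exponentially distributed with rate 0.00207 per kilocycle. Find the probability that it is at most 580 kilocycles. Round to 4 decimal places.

P(X ≤ 580) = 1 − e^(−λ·580) = 1 − e^(−1.2006) ≈ 0.6990.

0.6990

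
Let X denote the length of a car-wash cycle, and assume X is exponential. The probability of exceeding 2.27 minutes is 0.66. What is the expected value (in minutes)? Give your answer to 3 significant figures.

e^(−λ·2.27) = 0.66 ⇒ λ = −ln(0.66)/2.27 = 0.183046.
Mean = 1/λ = 5.46309 minutes.

5.46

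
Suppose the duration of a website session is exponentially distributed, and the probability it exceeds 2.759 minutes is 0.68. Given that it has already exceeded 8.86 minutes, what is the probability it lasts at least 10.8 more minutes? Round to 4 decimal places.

0.2210

From e^(−λ·2.759) = 0.68, λ = −ln(0.68)/2.759 = 0.139783.
Memoryless: P(X > 8.86+10.8 | X > 8.86) = P(X > 10.8) = e^(−0.139783·10.8) ≈ 0.2210.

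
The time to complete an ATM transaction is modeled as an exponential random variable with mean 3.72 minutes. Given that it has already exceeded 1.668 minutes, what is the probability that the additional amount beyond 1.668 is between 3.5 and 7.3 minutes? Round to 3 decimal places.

0.250

The rate is λ = 1/3.72 = 0.268817 per minute.
Memoryless: the residual past 1.668 is again Exp(λ).
P(3.5 < residual < 7.3) = e^(−λ·3.5) − e^(−λ·7.3) = 0.39029 − 0.14053 ≈ 0.250.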